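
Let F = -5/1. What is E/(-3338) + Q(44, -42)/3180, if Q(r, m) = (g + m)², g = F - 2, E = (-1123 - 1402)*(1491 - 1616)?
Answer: -497836481/5307420 ≈ -93.800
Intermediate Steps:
F = -5 (F = -5*1 = -5)
E = 315625 (E = -2525*(-125) = 315625)
g = -7 (g = -5 - 2 = -7)
Q(r, m) = (-7 + m)²
E/(-3338) + Q(44, -42)/3180 = 315625/(-3338) + (-7 - 42)²/3180 = 315625*(-1/3338) + (-49)²*(1/3180) = -315625/3338 + 2401*(1/3180) = -315625/3338 + 2401/3180 = -497836481/5307420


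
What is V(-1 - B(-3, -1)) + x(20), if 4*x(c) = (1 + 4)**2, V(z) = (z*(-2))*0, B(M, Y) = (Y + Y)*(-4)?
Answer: 25/4 ≈ 6.2500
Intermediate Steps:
B(M, Y) = -8*Y (B(M, Y) = (2*Y)*(-4) = -8*Y)
V(z) = 0 (V(z) = -2*z*0 = 0)
x(c) = 25/4 (x(c) = (1 + 4)**2/4 = (1/4)*5**2 = (1/4)*25 = 25/4)
V(-1 - B(-3, -1)) + x(20) = 0 + 25/4 = 25/4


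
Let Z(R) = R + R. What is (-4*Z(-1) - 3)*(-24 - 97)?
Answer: -605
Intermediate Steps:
Z(R) = 2*R
(-4*Z(-1) - 3)*(-24 - 97) = (-8*(-1) - 3)*(-24 - 97) = (-4*(-2) - 3)*(-121) = (8 - 3)*(-121) = 5*(-121) = -605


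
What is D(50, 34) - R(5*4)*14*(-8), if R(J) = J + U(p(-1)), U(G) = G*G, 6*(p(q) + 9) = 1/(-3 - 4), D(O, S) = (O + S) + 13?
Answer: 721795/63 ≈ 11457.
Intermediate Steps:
D(O, S) = 13 + O + S
p(q) = -379/42 (p(q) = -9 + 1/(6*(-3 - 4)) = -9 + (⅙)/(-7) = -9 + (⅙)*(-⅐) = -9 - 1/42 = -379/42)
U(G) = G²
R(J) = 143641/1764 + J (R(J) = J + (-379/42)² = J + 143641/1764 = 143641/1764 + J)
D(50, 34) - R(5*4)*14*(-8) = (13 + 50 + 34) - (143641/1764 + 5*4)*14*(-8) = 97 - (143641/1764 + 20)*14*(-8) = 97 - (178921/1764)*14*(-8) = 97 - 178921*(-8)/126 = 97 - 1*(-715684/63) = 97 + 715684/63 = 721795/63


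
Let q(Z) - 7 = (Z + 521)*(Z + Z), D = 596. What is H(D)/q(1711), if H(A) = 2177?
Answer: 2177/7637911 ≈ 0.00028503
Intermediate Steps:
q(Z) = 7 + 2*Z*(521 + Z) (q(Z) = 7 + (Z + 521)*(Z + Z) = 7 + (521 + Z)*(2*Z) = 7 + 2*Z*(521 + Z))
H(D)/q(1711) = 2177/(7 + 2*1711**2 + 1042*1711) = 2177/(7 + 2*2927521 + 1782862) = 2177/(7 + 5855042 + 1782862) = 2177/7637911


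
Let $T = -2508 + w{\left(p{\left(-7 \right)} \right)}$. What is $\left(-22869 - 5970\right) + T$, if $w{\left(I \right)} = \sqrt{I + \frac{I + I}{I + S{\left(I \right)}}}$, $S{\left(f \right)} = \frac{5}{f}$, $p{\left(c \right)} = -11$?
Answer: $-31347 + \frac{2 i \sqrt{1001}}{21} \approx -31347.0 + 3.0132 i$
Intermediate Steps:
$w{\left(I \right)} = \sqrt{I + \frac{2 I}{I + \frac{5}{I}}}$ ($w{\left(I \right)} = \sqrt{I + \frac{I + I}{I + \frac{5}{I}}} = \sqrt{I + \frac{2 I}{I + \frac{5}{I}}}$)
$T = -2508 + \frac{2 i \sqrt{1001}}{21}$ ($T = -2508 + \sqrt{- \frac{11 \left(5 - 11 \left(2 - 11\right)\right)}{5 + \left(-11\right)^{2}}} = -2508 + \sqrt{- \frac{11 \left(5 - -99\right)}{5 + 121}} = -2508 + \sqrt{- \frac{11 \left(5 + 99\right)}{126}} = -2508 + \sqrt{\left(-11\right) \frac{1}{126} \cdot 104} = -2508 + \sqrt{- \frac{572}{63}} = -2508 + \frac{2 i \sqrt{1001}}{21} \approx -2508.0 + 3.0132 i$)
$\left(-22869 - 5970\right) + T = \left(-22869 - 5970\right) - \left(2508 - \frac{2 i \sqrt{1001}}{21}\right) = -28839 - \left(2508 - \frac{2 i \sqrt{1001}}{21}\right) = -31347 + \frac{2 i \sqrt{1001}}{21}$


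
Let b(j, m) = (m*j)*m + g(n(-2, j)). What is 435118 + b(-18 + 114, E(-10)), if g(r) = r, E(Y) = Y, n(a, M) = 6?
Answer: 444724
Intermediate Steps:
b(j, m) = 6 + j*m² (b(j, m) = (m*j)*m + 6 = (j*m)*m + 6 = j*m² + 6 = 6 + j*m²)
435118 + b(-18 + 114, E(-10)) = 435118 + (6 + (-18 + 114)*(-10)²) = 435118 + (6 + 96*100) = 435118 + (6 + 9600) = 435118 + 9606 = 444724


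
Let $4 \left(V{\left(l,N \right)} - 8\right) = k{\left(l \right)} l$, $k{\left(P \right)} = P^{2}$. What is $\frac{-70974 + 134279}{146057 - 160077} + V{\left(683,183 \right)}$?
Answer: $\frac{111673506329}{1402} \approx 7.9653 \cdot 10^{7}$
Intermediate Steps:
$V{\left(l,N \right)} = 8 + \frac{l^{3}}{4}$ ($V{\left(l,N \right)} = 8 + \frac{l^{2} l}{4} = 8 + \frac{l^{3}}{4}$)
$\frac{-70974 + 134279}{146057 - 160077} + V{\left(683,183 \right)} = \frac{-70974 + 134279}{146057 - 160077} + \left(8 + \frac{683^{3}}{4}\right) = \frac{63305}{-14020} + \left(8 + \frac{1}{4} \cdot 318611987\right) = 63305 \left(- \frac{1}{14020}\right) + \left(8 + \frac{318611987}{4}\right) = - \frac{12661}{2804} + \frac{318612019}{4} = \frac{111673506329}{1402}$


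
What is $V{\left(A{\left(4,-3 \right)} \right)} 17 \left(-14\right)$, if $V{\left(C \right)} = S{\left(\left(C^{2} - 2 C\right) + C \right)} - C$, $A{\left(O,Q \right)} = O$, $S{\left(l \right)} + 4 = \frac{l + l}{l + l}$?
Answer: $1666$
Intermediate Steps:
$S{\left(l \right)} = -3$ ($S{\left(l \right)} = -4 + \frac{l + l}{l + l} = -4 + \frac{2 l}{2 l} = -4 + 2 l \frac{1}{2 l} = -4 + 1 = -3$)
$V{\left(C \right)} = -3 - C$
$V{\left(A{\left(4,-3 \right)} \right)} 17 \left(-14\right) = \left(-3 - 4\right) 17 \left(-14\right) = \left(-7\right) 17 \left(-14\right) = \left(-119\right) \left(-14\right) = 1666$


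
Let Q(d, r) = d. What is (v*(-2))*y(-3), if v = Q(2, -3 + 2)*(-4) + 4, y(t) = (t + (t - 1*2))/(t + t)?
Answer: 32/3 ≈ 10.667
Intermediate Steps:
y(t) = (-2 + 2*t)/(2*t) (y(t) = (t + (t - 2))/((2*t)) = (t + (-2 + t))*(1/(2*t)) = (-2 + 2*t)*(1/(2*t)) = (-2 + 2*t)/(2*t))
v = -4 (v = 2*(-4) + 4 = -8 + 4 = -4)
(v*(-2))*y(-3) = (-4*(-2))*((-1 - 3)/(-3)) = 8*(-⅓*(-4)) = 8*(4/3) = 32/3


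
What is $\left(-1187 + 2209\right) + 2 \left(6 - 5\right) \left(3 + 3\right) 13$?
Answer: $1178$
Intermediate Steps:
$\left(-1187 + 2209\right) + 2 \left(6 - 5\right) \left(3 + 3\right) 13 = 1022 + 2 \cdot 1 \cdot 6 \cdot 13 = 1022 + 2 \cdot 6 \cdot 13 = 1022 + 12 \cdot 13 = 1022 + 156 = 1178$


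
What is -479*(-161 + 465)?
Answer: -145616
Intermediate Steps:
-479*(-161 + 465) = -479*304 = -145616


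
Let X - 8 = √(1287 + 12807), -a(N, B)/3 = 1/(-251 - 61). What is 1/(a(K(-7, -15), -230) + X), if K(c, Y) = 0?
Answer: -86632/151746815 + 97344*√174/151746815 ≈ 0.0078909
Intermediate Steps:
a(N, B) = 1/104 (a(N, B) = -3/(-251 - 61) = -3/(-312) = -3*(-1/312) = 1/104)
X = 8 + 9*√174 (X = 8 + √(1287 + 12807) = 8 + √14094 = 8 + 9*√174 ≈ 126.72)
1/(a(K(-7, -15), -230) + X) = 1/(1/104 + (8 + 9*√174)) = 1/(833/104 + 9*√174)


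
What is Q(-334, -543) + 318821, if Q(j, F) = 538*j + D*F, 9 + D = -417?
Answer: 370447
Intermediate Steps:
D = -426 (D = -9 - 417 = -426)
Q(j, F) = -426*F + 538*j (Q(j, F) = 538*j - 426*F = -426*F + 538*j)
Q(-334, -543) + 318821 = (-426*(-543) + 538*(-334)) + 318821 = (231318 - 179692) + 318821 = 51626 + 318821 = 370447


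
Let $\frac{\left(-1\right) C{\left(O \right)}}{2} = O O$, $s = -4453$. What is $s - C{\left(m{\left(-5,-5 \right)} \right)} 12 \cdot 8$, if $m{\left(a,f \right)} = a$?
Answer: $347$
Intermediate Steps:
$C{\left(O \right)} = - 2 O^{2}$ ($C{\left(O \right)} = - 2 O O = - 2 O^{2}$)
$s - C{\left(m{\left(-5,-5 \right)} \right)} 12 \cdot 8 = -4453 - - 2 \left(-5\right)^{2} \cdot 12 \cdot 8 = -4453 - \left(-2\right) 25 \cdot 12 \cdot 8 = -4453 - \left(-50\right) 12 \cdot 8 = -4453 - \left(-600\right) 8 = -4453 - -4800 = -4453 + 4800 = 347$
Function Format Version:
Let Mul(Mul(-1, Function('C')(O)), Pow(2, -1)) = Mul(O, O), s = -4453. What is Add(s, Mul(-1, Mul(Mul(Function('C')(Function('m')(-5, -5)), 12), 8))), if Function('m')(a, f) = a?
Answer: 347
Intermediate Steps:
Function('C')(O) = Mul(-2, Pow(O, 2)) (Function('C')(O) = Mul(-2, Mul(O, O)) = Mul(-2, Pow(O, 2)))
Add(s, Mul(-1, Mul(Mul(Function('C')(Function('m')(-5, -5)), 12), 8))) = Add(-4453, Mul(-1, Mul(Mul(Mul(-2, Pow(-5, 2)), 12), 8))) = Add(-4453, Mul(-1, Mul(Mul(Mul(-2, 25), 12), 8))) = Add(-4453, Mul(-1, Mul(Mul(-50, 12), 8))) = Add(-4453, Mul(-1, Mul(-600, 8))) = Add(-4453, Mul(-1, -4800)) = Add(-4453, 4800) = 347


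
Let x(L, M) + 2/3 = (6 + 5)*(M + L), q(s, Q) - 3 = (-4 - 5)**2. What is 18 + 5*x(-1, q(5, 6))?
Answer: 13739/3 ≈ 4579.7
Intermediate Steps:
q(s, Q) = 84 (q(s, Q) = 3 + (-4 - 5)**2 = 3 + (-9)**2 = 3 + 81 = 84)
x(L, M) = -2/3 + 11*L + 11*M (x(L, M) = -2/3 + (6 + 5)*(M + L) = -2/3 + 11*(L + M) = -2/3 + (11*L + 11*M) = -2/3 + 11*L + 11*M)
18 + 5*x(-1, q(5, 6)) = 18 + 5*(-2/3 + 11*(-1) + 11*84) = 18 + 5*(-2/3 - 11 + 924) = 18 + 5*(2737/3) = 18 + 13685/3 = 13739/3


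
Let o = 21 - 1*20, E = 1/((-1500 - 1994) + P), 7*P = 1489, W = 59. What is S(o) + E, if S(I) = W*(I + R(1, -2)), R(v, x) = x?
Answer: -1355178/22969 ≈ -59.000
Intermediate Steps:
P = 1489/7 (P = (⅐)*1489 = 1489/7 ≈ 212.71)
E = -7/22969 (E = 1/((-1500 - 1994) + 1489/7) = 1/(-3494 + 1489/7) = 1/(-22969/7) = -7/22969 ≈ -0.00030476)
o = 1 (o = 21 - 20 = 1)
S(I) = -118 + 59*I (S(I) = 59*(I - 2) = 59*(-2 + I) = -118 + 59*I)
S(o) + E = (-118 + 59*1) - 7/22969 = (-118 + 59) - 7/22969 = -59 - 7/22969 = -1355178/22969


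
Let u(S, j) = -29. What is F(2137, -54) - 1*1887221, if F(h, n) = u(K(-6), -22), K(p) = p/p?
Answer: -1887250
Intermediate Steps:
K(p) = 1
F(h, n) = -29
F(2137, -54) - 1*1887221 = -29 - 1*1887221 = -29 - 1887221 = -1887250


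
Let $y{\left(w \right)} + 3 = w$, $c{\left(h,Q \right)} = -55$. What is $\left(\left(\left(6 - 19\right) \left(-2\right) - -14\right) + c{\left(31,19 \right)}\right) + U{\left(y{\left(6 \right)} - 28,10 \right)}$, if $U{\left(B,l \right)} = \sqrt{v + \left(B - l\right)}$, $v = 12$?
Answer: $-15 + i \sqrt{23} \approx -15.0 + 4.7958 i$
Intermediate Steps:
$y{\left(w \right)} = -3 + w$
$U{\left(B,l \right)} = \sqrt{12 + B - l}$ ($U{\left(B,l \right)} = \sqrt{12 + \left(B - l\right)} = \sqrt{12 + B - l}$)
$\left(\left(\left(6 - 19\right) \left(-2\right) - -14\right) + c{\left(31,19 \right)}\right) + U{\left(y{\left(6 \right)} - 28,10 \right)} = \left(\left(\left(6 - 19\right) \left(-2\right) - -14\right) - 55\right) + \sqrt{12 + \left(\left(-3 + 6\right) - 28\right) - 10} = \left(\left(\left(-13\right) \left(-2\right) + 14\right) - 55\right) + \sqrt{12 + \left(3 - 28\right) - 10} = \left(\left(26 + 14\right) - 55\right) + \sqrt{12 - 25 - 10} = \left(40 - 55\right) + \sqrt{-23} = -15 + i \sqrt{23}$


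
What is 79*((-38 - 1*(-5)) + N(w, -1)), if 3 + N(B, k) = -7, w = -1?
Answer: -3397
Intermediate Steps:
N(B, k) = -10 (N(B, k) = -3 - 7 = -10)
79*((-38 - 1*(-5)) + N(w, -1)) = 79*((-38 - 1*(-5)) - 10) = 79*((-38 + 5) - 10) = 79*(-33 - 10) = 79*(-43) = -3397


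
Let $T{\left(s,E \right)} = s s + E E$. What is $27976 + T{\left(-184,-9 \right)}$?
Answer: $61913$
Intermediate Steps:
$T{\left(s,E \right)} = E^{2} + s^{2}$ ($T{\left(s,E \right)} = s^{2} + E^{2} = E^{2} + s^{2}$)
$27976 + T{\left(-184,-9 \right)} = 27976 + \left(\left(-9\right)^{2} + \left(-184\right)^{2}\right) = 27976 + \left(81 + 33856\right) = 27976 + 33937 = 61913$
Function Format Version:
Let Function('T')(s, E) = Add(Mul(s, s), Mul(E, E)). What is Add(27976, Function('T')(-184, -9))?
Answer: 61913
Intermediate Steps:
Function('T')(s, E) = Add(Pow(E, 2), Pow(s, 2)) (Function('T')(s, E) = Add(Pow(s, 2), Pow(E, 2)) = Add(Pow(E, 2), Pow(s, 2)))
Add(27976, Function('T')(-184, -9)) = Add(27976, Add(Pow(-9, 2), Pow(-184, 2))) = Add(27976, Add(81, 33856)) = Add(27976, 33937) = 61913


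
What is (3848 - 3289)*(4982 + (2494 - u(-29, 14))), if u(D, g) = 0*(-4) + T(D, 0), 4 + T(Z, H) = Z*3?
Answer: 4229953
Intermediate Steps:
T(Z, H) = -4 + 3*Z (T(Z, H) = -4 + Z*3 = -4 + 3*Z)
u(D, g) = -4 + 3*D (u(D, g) = 0*(-4) + (-4 + 3*D) = 0 + (-4 + 3*D) = -4 + 3*D)
(3848 - 3289)*(4982 + (2494 - u(-29, 14))) = (3848 - 3289)*(4982 + (2494 - (-4 + 3*(-29)))) = 559*(4982 + (2494 - (-4 - 87))) = 559*(4982 + (2494 - 1*(-91))) = 559*(4982 + (2494 + 91)) = 559*(4982 + 2585) = 559*7567 = 4229953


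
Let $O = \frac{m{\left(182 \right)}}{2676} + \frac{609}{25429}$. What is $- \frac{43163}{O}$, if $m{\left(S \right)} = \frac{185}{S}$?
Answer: $- \frac{534562391390664}{301306853} \approx -1.7741 \cdot 10^{6}$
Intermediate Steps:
$O = \frac{301306853}{12384736728}$ ($O = \frac{185 \cdot \frac{1}{182}}{2676} + \frac{609}{25429} = 185 \cdot \frac{1}{182} \cdot \frac{1}{2676} + 609 \cdot \frac{1}{25429} = \frac{185}{182} \cdot \frac{1}{2676} + \frac{609}{25429} = \frac{185}{487032} + \frac{609}{25429} = \frac{301306853}{12384736728} \approx 0.024329$)
$- \frac{43163}{O} = - \frac{43163}{\frac{301306853}{12384736728}} = \left(-43163\right) \frac{12384736728}{301306853} = - \frac{534562391390664}{301306853}$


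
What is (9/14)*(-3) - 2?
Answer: -55/14 ≈ -3.9286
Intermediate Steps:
(9/14)*(-3) - 2 = -27/14 - 2 = -55/14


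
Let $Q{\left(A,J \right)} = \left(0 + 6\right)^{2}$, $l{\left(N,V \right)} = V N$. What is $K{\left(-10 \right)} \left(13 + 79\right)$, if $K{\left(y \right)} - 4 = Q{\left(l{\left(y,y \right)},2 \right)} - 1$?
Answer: $3588$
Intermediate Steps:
$l{\left(N,V \right)} = N V$
$Q{\left(A,J \right)} = 36$ ($Q{\left(A,J \right)} = 6^{2} = 36$)
$K{\left(y \right)} = 39$ ($K{\left(y \right)} = 4 + \left(36 - 1\right) = 4 + 35 = 39$)
$K{\left(-10 \right)} \left(13 + 79\right) = 39 \left(13 + 79\right) = 39 \cdot 92 = 3588$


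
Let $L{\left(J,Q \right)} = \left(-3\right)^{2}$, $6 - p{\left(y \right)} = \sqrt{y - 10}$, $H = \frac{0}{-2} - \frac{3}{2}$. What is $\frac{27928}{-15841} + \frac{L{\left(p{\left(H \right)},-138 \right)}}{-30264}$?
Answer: $- \frac{281785187}{159804008} \approx -1.7633$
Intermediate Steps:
$H = - \frac{3}{2}$ ($H = 0 \left(- \frac{1}{2}\right) - \frac{3}{2} = 0 - \frac{3}{2} = - \frac{3}{2} \approx -1.5$)
$p{\left(y \right)} = 6 - \sqrt{-10 + y}$ ($p{\left(y \right)} = 6 - \sqrt{y - 10} = 6 - \sqrt{-10 + y}$)
$L{\left(J,Q \right)} = 9$
$\frac{27928}{-15841} + \frac{L{\left(p{\left(H \right)},-138 \right)}}{-30264} = \frac{27928}{-15841} + \frac{9}{-30264} = 27928 \left(- \frac{1}{15841}\right) + 9 \left(- \frac{1}{30264}\right) = - \frac{27928}{15841} - \frac{3}{10088} = - \frac{281785187}{159804008}$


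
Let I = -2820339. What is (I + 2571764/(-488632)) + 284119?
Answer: -309820205701/122158 ≈ -2.5362e+6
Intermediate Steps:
(I + 2571764/(-488632)) + 284119 = (-2820339 + 2571764/(-488632)) + 284119 = (-2820339 + 2571764*(-1/488632)) + 284119 = (-2820339 - 642941/122158) + 284119 = -344527614503/122158 + 284119 = -309820205701/122158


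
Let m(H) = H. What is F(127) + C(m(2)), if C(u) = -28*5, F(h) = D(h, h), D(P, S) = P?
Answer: -13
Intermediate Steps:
F(h) = h
C(u) = -140
F(127) + C(m(2)) = 127 - 140 = -13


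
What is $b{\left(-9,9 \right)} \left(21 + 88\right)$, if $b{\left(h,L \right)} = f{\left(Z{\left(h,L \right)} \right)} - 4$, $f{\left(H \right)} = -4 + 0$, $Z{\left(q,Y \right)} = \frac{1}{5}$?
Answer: $-872$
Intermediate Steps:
$Z{\left(q,Y \right)} = \frac{1}{5}$
$f{\left(H \right)} = -4$
$b{\left(h,L \right)} = -8$ ($b{\left(h,L \right)} = -4 - 4 = -8$)
$b{\left(-9,9 \right)} \left(21 + 88\right) = - 8 \left(21 + 88\right) = \left(-8\right) 109 = -872$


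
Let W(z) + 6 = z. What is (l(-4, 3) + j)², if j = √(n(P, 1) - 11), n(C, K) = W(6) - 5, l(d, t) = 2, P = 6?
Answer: -12 + 16*I ≈ -12.0 + 16.0*I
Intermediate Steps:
W(z) = -6 + z
n(C, K) = -5 (n(C, K) = (-6 + 6) - 5 = 0 - 5 = -5)
j = 4*I (j = √(-5 - 11) = √(-16) = 4*I ≈ 4.0*I)
(l(-4, 3) + j)² = (2 + 4*I)²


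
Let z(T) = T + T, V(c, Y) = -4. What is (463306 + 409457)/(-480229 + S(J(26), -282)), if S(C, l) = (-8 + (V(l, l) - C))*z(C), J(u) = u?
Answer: -17113/9455 ≈ -1.8099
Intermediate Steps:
z(T) = 2*T
S(C, l) = 2*C*(-12 - C) (S(C, l) = (-8 + (-4 - C))*(2*C) = (-12 - C)*(2*C) = 2*C*(-12 - C))
(463306 + 409457)/(-480229 + S(J(26), -282)) = (463306 + 409457)/(-480229 - 2*26*(12 + 26)) = 872763/(-480229 - 2*26*38) = 872763/(-480229 - 1976) = 872763/(-482205) = 872763*(-1/482205) = -17113/9455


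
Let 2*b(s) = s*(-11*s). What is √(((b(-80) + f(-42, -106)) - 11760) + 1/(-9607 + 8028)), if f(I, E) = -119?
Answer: I*√117379294618/1579 ≈ 216.98*I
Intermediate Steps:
b(s) = -11*s²/2 (b(s) = (s*(-11*s))/2 = (-11*s²)/2 = -11*s²/2)
√(((b(-80) + f(-42, -106)) - 11760) + 1/(-9607 + 8028)) = √(((-11/2*(-80)² - 119) - 11760) + 1/(-9607 + 8028)) = √(((-11/2*6400 - 119) - 11760) + 1/(-1579)) = √(((-35200 - 119) - 11760) - 1/1579) = √((-35319 - 11760) - 1/1579) = √(-47079 - 1/1579) = √(-74337742/1579) = I*√117379294618/1579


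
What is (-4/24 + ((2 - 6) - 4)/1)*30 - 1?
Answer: -246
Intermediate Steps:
(-4/24 + ((2 - 6) - 4)/1)*30 - 1 = (-4*1/24 + (-4 - 4)*1)*30 - 1 = (-1/6 - 8*1)*30 - 1 = (-1/6 - 8)*30 - 1 = -49/6*30 - 1 = -245 - 1 = -246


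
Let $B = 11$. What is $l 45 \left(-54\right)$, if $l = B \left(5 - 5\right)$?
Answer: $0$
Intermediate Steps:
$l = 0$ ($l = 11 \left(5 - 5\right) = 11 \cdot 0 = 0$)
$l 45 \left(-54\right) = 0 \cdot 45 \left(-54\right) = 0 \left(-54\right) = 0$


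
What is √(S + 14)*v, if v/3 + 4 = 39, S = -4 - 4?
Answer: 105*√6 ≈ 257.20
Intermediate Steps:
S = -8
v = 105 (v = -12 + 3*39 = -12 + 117 = 105)
√(S + 14)*v = √(-8 + 14)*105 = √6*105 = 105*√6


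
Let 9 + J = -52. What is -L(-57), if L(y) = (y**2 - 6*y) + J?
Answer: -3530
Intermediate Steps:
J = -61 (J = -9 - 52 = -61)
L(y) = -61 + y**2 - 6*y (L(y) = (y**2 - 6*y) - 61 = -61 + y**2 - 6*y)
-L(-57) = -(-61 + (-57)**2 - 6*(-57)) = -(-61 + 3249 + 342) = -1*3530 = -3530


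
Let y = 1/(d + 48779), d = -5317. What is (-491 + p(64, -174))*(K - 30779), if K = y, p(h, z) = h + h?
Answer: 485591233611/43462 ≈ 1.1173e+7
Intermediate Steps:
p(h, z) = 2*h
y = 1/43462 (y = 1/(-5317 + 48779) = 1/43462 ≈ 2.3009e-5)
K = 1/43462 ≈ 2.3009e-5
(-491 + p(64, -174))*(K - 30779) = (-491 + 2*64)*(1/43462 - 30779) = (-491 + 128)*(-1337716897/43462) = -363*(-1337716897/43462) = 485591233611/43462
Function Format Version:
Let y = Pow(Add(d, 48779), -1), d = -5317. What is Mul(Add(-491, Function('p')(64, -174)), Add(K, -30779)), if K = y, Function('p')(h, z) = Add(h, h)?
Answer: Rational(485591233611, 43462) ≈ 1.1173e+7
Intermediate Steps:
Function('p')(h, z) = Mul(2, h)
y = Rational(1, 43462) (y = Pow(Add(-5317, 48779), -1) = Pow(43462, -1) = Rational(1, 43462) ≈ 2.3009e-5)
K = Rational(1, 43462) ≈ 2.3009e-5
Mul(Add(-491, Function('p')(64, -174)), Add(K, -30779)) = Mul(Add(-491, Mul(2, 64)), Add(Rational(1, 43462), -30779)) = Mul(Add(-491, 128), Rational(-1337716897, 43462)) = Mul(-363, Rational(-1337716897, 43462)) = Rational(485591233611, 43462)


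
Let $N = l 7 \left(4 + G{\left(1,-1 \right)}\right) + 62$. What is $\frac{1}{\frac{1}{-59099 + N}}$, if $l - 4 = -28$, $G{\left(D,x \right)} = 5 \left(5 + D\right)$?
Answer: $-64749$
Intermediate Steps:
$G{\left(D,x \right)} = 25 + 5 D$
$l = -24$ ($l = 4 - 28 = -24$)
$N = -5650$ ($N = - 24 \cdot 7 \left(4 + \left(25 + 5 \cdot 1\right)\right) + 62 = - 24 \cdot 7 \left(4 + \left(25 + 5\right)\right) + 62 = - 24 \cdot 7 \left(4 + 30\right) + 62 = - 24 \cdot 7 \cdot 34 + 62 = \left(-24\right) 238 + 62 = -5712 + 62 = -5650$)
$\frac{1}{\frac{1}{-59099 + N}} = \frac{1}{\frac{1}{-59099 - 5650}} = \frac{1}{\frac{1}{-64749}} = \frac{1}{- \frac{1}{64749}} = -64749$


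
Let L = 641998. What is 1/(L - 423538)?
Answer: 1/218460 ≈ 4.5775e-6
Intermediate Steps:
1/(L - 423538) = 1/(641998 - 423538) = 1/218460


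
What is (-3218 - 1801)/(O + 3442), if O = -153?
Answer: -5019/3289 ≈ -1.5260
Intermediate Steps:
(-3218 - 1801)/(O + 3442) = (-3218 - 1801)/(-153 + 3442) = -5019/3289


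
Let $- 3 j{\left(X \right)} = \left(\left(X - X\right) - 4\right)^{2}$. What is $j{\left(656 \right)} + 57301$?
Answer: $\frac{171887}{3} \approx 57296.0$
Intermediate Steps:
$j{\left(X \right)} = - \frac{16}{3}$ ($j{\left(X \right)} = - \frac{\left(\left(X - X\right) - 4\right)^{2}}{3} = - \frac{\left(0 - 4\right)^{2}}{3} = - \frac{\left(-4\right)^{2}}{3} = \left(- \frac{1}{3}\right) 16 = - \frac{16}{3}$)
$j{\left(656 \right)} + 57301 = - \frac{16}{3} + 57301 = \frac{171887}{3}$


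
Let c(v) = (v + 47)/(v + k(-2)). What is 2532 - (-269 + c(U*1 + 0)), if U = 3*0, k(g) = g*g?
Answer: 11157/4 ≈ 2789.3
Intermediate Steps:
k(g) = g**2
U = 0
c(v) = (47 + v)/(4 + v) (c(v) = (v + 47)/(v + (-2)**2) = (47 + v)/(v + 4) = (47 + v)/(4 + v))
2532 - (-269 + c(U*1 + 0)) = 2532 - (-269 + (47 + (0*1 + 0))/(4 + (0*1 + 0))) = 2532 - (-269 + (47 + (0 + 0))/(4 + (0 + 0))) = 2532 - (-269 + (47 + 0)/(4 + 0)) = 2532 - (-269 + 47/4) = 2532 - 1*(-1029/4) = 2532 + 1029/4 = 11157/4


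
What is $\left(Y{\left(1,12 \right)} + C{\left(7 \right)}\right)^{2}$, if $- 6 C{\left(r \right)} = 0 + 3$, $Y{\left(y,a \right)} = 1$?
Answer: $\frac{1}{4} \approx 0.25$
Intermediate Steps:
$C{\left(r \right)} = - \frac{1}{2}$ ($C{\left(r \right)} = - \frac{0 + 3}{6} = \left(- \frac{1}{6}\right) 3 = - \frac{1}{2}$)
$\left(Y{\left(1,12 \right)} + C{\left(7 \right)}\right)^{2} = \left(1 - \frac{1}{2}\right)^{2} = \left(\frac{1}{2}\right)^{2} = \frac{1}{4}$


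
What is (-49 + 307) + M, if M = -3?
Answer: 255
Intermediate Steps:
(-49 + 307) + M = (-49 + 307) - 3 = 258 - 3 = 255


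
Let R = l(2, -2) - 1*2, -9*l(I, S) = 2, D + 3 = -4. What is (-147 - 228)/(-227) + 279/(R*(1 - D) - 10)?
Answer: -476247/56750 ≈ -8.3920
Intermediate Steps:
D = -7 (D = -3 - 4 = -7)
l(I, S) = -2/9 (l(I, S) = -1/9*2 = -2/9)
R = -20/9 (R = -2/9 - 1*2 = -2/9 - 2 = -20/9 ≈ -2.2222)
(-147 - 228)/(-227) + 279/(R*(1 - D) - 10) = (-147 - 228)/(-227) + 279/(-20*(1 - 1*(-7))/9 - 10) = -375*(-1/227) + 279/(-20*(1 + 7)/9 - 10) = 375/227 + 279/(-20/9*8 - 10) = 375/227 + 279/(-160/9 - 10) = 375/227 + 279/(-250/9) = 375/227 + 279*(-9/250) = 375/227 - 2511/250 = -476247/56750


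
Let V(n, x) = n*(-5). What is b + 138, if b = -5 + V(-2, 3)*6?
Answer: 193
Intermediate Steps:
V(n, x) = -5*n
b = 55 (b = -5 - 5*(-2)*6 = -5 + 10*6 = -5 + 60 = 55)
b + 138 = 55 + 138 = 193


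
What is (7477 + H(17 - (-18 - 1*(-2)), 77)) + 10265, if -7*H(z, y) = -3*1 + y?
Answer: 124120/7 ≈ 17731.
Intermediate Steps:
H(z, y) = 3/7 - y/7 (H(z, y) = -(-3*1 + y)/7 = -(-3 + y)/7 = 3/7 - y/7)
(7477 + H(17 - (-18 - 1*(-2)), 77)) + 10265 = (7477 + (3/7 - 1/7*77)) + 10265 = (7477 + (3/7 - 11)) + 10265 = (7477 - 74/7) + 10265 = 52265/7 + 10265 = 124120/7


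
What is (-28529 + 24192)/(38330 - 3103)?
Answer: -4337/35227 ≈ -0.12312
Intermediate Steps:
(-28529 + 24192)/(38330 - 3103) = -4337/35227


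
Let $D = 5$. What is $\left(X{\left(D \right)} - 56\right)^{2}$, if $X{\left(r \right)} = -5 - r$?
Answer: $4356$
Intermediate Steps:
$\left(X{\left(D \right)} - 56\right)^{2} = \left(\left(-5 - 5\right) - 56\right)^{2} = \left(-10 - 56\right)^{2} = \left(-66\right)^{2} = 4356$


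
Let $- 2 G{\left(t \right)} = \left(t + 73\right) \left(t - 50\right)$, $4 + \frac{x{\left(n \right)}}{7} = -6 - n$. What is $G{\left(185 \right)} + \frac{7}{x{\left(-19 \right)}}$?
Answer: $- \frac{156734}{9} \approx -17415.0$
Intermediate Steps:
$x{\left(n \right)} = -70 - 7 n$ ($x{\left(n \right)} = -28 + 7 \left(-6 - n\right) = -28 - \left(42 + 7 n\right) = -70 - 7 n$)
$G{\left(t \right)} = - \frac{\left(-50 + t\right) \left(73 + t\right)}{2}$ ($G{\left(t \right)} = - \frac{\left(t + 73\right) \left(t - 50\right)}{2} = - \frac{\left(73 + t\right) \left(-50 + t\right)}{2} = - \frac{\left(-50 + t\right) \left(73 + t\right)}{2}$)
$G{\left(185 \right)} + \frac{7}{x{\left(-19 \right)}} = \left(1825 - \frac{4255}{2} - \frac{185^{2}}{2}\right) + \frac{7}{-70 - -133} = \left(1825 - \frac{4255}{2} - \frac{34225}{2}\right) + \frac{7}{-70 + 133} = \left(1825 - \frac{4255}{2} - \frac{34225}{2}\right) + \frac{7}{63} = -17415 + 7 \cdot \frac{1}{63} = -17415 + \frac{1}{9} = - \frac{156734}{9}$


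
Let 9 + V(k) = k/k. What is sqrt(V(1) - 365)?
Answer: I*sqrt(373) ≈ 19.313*I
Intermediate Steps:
V(k) = -8 (V(k) = -9 + k/k = -9 + 1 = -8)
sqrt(V(1) - 365) = sqrt(-8 - 365) = sqrt(-373) = I*sqrt(373)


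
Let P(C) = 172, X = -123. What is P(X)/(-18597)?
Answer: -172/18597 ≈ -0.0092488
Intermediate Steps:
P(X)/(-18597) = 172/(-18597) = 172*(-1/18597) = -172/18597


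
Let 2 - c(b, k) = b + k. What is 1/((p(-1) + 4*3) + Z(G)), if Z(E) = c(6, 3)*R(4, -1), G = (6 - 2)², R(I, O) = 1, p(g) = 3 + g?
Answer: ⅐ ≈ 0.14286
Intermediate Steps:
c(b, k) = 2 - b - k (c(b, k) = 2 - (b + k) = 2 + (-b - k) = 2 - b - k)
G = 16 (G = 4² = 16)
Z(E) = -7 (Z(E) = (2 - 1*6 - 1*3)*1 = (2 - 6 - 3)*1 = -7*1 = -7)
1/((p(-1) + 4*3) + Z(G)) = 1/(((3 - 1) + 4*3) - 7) = 1/((2 + 12) - 7) = 1/(14 - 7) = 1/7 = ⅐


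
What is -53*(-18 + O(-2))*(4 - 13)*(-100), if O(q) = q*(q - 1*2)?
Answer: 477000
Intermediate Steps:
O(q) = q*(-2 + q) (O(q) = q*(q - 2) = q*(-2 + q))
-53*(-18 + O(-2))*(4 - 13)*(-100) = -53*(-18 - 2*(-2 - 2))*(4 - 13)*(-100) = -53*(-18 - 2*(-4))*(-9)*(-100) = -53*(-18 + 8)*(-9)*(-100) = -(-530)*(-9)*(-100) = -53*90*(-100) = -4770*(-100) = 477000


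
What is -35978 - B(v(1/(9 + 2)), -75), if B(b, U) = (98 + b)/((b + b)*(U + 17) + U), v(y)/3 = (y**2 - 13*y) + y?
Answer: -1313676179/36513 ≈ -35978.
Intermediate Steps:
v(y) = -36*y + 3*y**2 (v(y) = 3*((y**2 - 13*y) + y) = 3*(y**2 - 12*y) = -36*y + 3*y**2)
B(b, U) = (98 + b)/(U + 2*b*(17 + U)) (B(b, U) = (98 + b)/((2*b)*(17 + U) + U) = (98 + b)/(2*b*(17 + U) + U) = (98 + b)/(U + 2*b*(17 + U)))
-35978 - B(v(1/(9 + 2)), -75) = -35978 - (98 + 3*(-12 + 1/(9 + 2))/(9 + 2))/(-75 + 34*(3*(-12 + 1/(9 + 2))/(9 + 2)) + 2*(-75)*(3*(-12 + 1/(9 + 2))/(9 + 2))) = -35978 - (98 + 3*(-12 + 1/11)/11)/(-75 + 34*(3*(-12 + 1/11)/11) + 2*(-75)*(3*(-12 + 1/11)/11)) = -35978 - (98 + 3*(1/11)*(-12 + 1/11))/(-75 + 34*(3*(1/11)*(-12 + 1/11)) + 2*(-75)*(3*(1/11)*(-12 + 1/11))) = -35978 - (98 + 3*(1/11)*(-131/11))/(-75 + 34*(3*(1/11)*(-131/11)) + 2*(-75)*(3*(1/11)*(-131/11))) = -35978 - (98 - 393/121)/(-75 + 34*(-393/121) + 2*(-75)*(-393/121)) = -35978 - 11465/((-75 - 13362/121 + 58950/121)*121) = -35978 - 11465/(36513/121*121) = -35978 - 121*11465/(36513*121) = -35978 - 1*11465/36513 = -35978 - 11465/36513 = -1313676179/36513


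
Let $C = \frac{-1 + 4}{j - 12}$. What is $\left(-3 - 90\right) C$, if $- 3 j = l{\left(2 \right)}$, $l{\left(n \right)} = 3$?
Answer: $\frac{279}{13} \approx 21.462$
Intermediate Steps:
$j = -1$ ($j = \left(- \frac{1}{3}\right) 3 = -1$)
$C = - \frac{3}{13}$ ($C = \frac{-1 + 4}{-1 - 12} = \frac{1}{-13} \cdot 3 = \left(- \frac{1}{13}\right) 3 = - \frac{3}{13} \approx -0.23077$)
$\left(-3 - 90\right) C = \left(-3 - 90\right) \left(- \frac{3}{13}\right) = \left(-93\right) \left(- \frac{3}{13}\right) = \frac{279}{13}$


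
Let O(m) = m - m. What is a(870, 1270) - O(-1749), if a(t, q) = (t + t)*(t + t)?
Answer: 3027600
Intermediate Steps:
O(m) = 0
a(t, q) = 4*t² (a(t, q) = (2*t)*(2*t) = 4*t²)
a(870, 1270) - O(-1749) = 4*870² - 1*0 = 4*756900 + 0 = 3027600 + 0 = 3027600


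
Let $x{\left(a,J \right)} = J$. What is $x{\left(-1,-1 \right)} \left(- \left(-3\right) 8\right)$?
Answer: $-24$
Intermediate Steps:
$x{\left(-1,-1 \right)} \left(- \left(-3\right) 8\right) = - \left(-1\right) \left(\left(-3\right) 8\right) = - \left(-1\right) \left(-24\right) = \left(-1\right) 24 = -24$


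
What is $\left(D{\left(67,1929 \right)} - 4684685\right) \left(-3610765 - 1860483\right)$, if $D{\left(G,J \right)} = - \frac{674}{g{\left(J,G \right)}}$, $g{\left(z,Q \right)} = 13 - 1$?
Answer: $\frac{76894142215928}{3} \approx 2.5631 \cdot 10^{13}$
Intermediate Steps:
$g{\left(z,Q \right)} = 12$ ($g{\left(z,Q \right)} = 13 - 1 = 12$)
$D{\left(G,J \right)} = - \frac{337}{6}$ ($D{\left(G,J \right)} = - \frac{674}{12} = \left(-674\right) \frac{1}{12} = - \frac{337}{6}$)
$\left(D{\left(67,1929 \right)} - 4684685\right) \left(-3610765 - 1860483\right) = \left(- \frac{337}{6} - 4684685\right) \left(-3610765 - 1860483\right) = \left(- \frac{28108447}{6}\right) \left(-5471248\right) = \frac{76894142215928}{3}$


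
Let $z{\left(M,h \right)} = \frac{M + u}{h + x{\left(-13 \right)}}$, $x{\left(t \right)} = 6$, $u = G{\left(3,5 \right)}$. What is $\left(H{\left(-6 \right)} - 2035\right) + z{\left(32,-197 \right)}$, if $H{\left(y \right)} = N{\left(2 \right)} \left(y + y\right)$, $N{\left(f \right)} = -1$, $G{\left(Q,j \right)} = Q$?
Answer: $- \frac{386428}{191} \approx -2023.2$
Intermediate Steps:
$u = 3$
$H{\left(y \right)} = - 2 y$ ($H{\left(y \right)} = - (y + y) = - 2 y$)
$z{\left(M,h \right)} = \frac{3 + M}{6 + h}$ ($z{\left(M,h \right)} = \frac{M + 3}{h + 6} = \frac{3 + M}{6 + h}$)
$\left(H{\left(-6 \right)} - 2035\right) + z{\left(32,-197 \right)} = \left(\left(-2\right) \left(-6\right) - 2035\right) + \frac{3 + 32}{6 - 197} = \left(12 - 2035\right) + \frac{1}{-191} \cdot 35 = -2023 - \frac{35}{191} = - \frac{386428}{191}$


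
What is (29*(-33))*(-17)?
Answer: 16269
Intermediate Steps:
(29*(-33))*(-17) = -957*(-17) = 16269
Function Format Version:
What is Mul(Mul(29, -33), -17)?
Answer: 16269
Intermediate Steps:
Mul(Mul(29, -33), -17) = Mul(-957, -17) = 16269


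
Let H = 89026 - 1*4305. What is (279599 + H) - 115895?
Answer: 248425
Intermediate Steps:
H = 84721 (H = 89026 - 4305 = 84721)
(279599 + H) - 115895 = (279599 + 84721) - 115895 = 364320 - 115895 = 248425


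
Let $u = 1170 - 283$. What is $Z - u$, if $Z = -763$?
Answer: $-1650$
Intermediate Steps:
$u = 887$ ($u = 1170 - 283 = 887$)
$Z - u = -763 - 887 = -1650$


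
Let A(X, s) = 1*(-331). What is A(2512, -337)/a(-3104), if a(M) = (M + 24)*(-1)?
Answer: -331/3080 ≈ -0.10747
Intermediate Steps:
A(X, s) = -331
a(M) = -24 - M (a(M) = (24 + M)*(-1) = -24 - M)
A(2512, -337)/a(-3104) = -331/(-24 - 1*(-3104)) = -331/(-24 + 3104) = -331/3080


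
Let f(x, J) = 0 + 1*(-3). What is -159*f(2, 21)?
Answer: 477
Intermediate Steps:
f(x, J) = -3 (f(x, J) = 0 - 3 = -3)
-159*f(2, 21) = -159*(-3) = 477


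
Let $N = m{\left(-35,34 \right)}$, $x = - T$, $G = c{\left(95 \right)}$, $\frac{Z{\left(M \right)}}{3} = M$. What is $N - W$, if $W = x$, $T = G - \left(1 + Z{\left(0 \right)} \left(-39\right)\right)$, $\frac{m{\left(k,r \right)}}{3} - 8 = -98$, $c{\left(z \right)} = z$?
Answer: $-176$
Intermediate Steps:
$Z{\left(M \right)} = 3 M$
$G = 95$
$m{\left(k,r \right)} = -270$ ($m{\left(k,r \right)} = 24 + 3 \left(-98\right) = 24 - 294 = -270$)
$T = 94$ ($T = 95 - \left(1 + 3 \cdot 0 \left(-39\right)\right) = 95 - \left(1 + 0 \left(-39\right)\right) = 95 - \left(1 + 0\right) = 95 - 1 = 94$)
$x = -94$ ($x = \left(-1\right) 94 = -94$)
$W = -94$
$N = -270$
$N - W = -270 - -94 = -270 + 94 = -176$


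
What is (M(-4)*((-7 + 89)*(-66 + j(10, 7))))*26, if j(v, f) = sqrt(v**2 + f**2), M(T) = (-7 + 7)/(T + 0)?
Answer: 0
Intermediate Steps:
M(T) = 0 (M(T) = 0/T = 0)
j(v, f) = sqrt(f**2 + v**2)
(M(-4)*((-7 + 89)*(-66 + j(10, 7))))*26 = (0*((-7 + 89)*(-66 + sqrt(7**2 + 10**2))))*26 = (0*(82*(-66 + sqrt(49 + 100))))*26 = (0*(82*(-66 + sqrt(149))))*26 = (0*(-5412 + 82*sqrt(149)))*26 = 0*26 = 0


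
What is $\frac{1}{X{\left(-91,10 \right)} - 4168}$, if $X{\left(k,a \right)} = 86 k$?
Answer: $- \frac{1}{11994} \approx -8.3375 \cdot 10^{-5}$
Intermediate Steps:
$\frac{1}{X{\left(-91,10 \right)} - 4168} = \frac{1}{86 \left(-91\right) - 4168} = \frac{1}{-7826 - 4168} = \frac{1}{-11994} = - \frac{1}{11994}$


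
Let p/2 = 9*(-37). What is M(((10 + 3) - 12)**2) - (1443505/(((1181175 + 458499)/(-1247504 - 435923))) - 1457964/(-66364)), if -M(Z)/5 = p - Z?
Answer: 40406842654599241/27203831334 ≈ 1.4853e+6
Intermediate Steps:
p = -666 (p = 2*(9*(-37)) = 2*(-333) = -666)
M(Z) = 3330 + 5*Z (M(Z) = -5*(-666 - Z) = 3330 + 5*Z)
M(((10 + 3) - 12)**2) - (1443505/(((1181175 + 458499)/(-1247504 - 435923))) - 1457964/(-66364)) = (3330 + 5*((10 + 3) - 12)**2) - (1443505/(((1181175 + 458499)/(-1247504 - 435923))) - 1457964/(-66364)) = (3330 + 5*(13 - 12)**2) - (1443505/((1639674/(-1683427))) - 1457964*(-1/66364)) = (3330 + 5*1**2) - (1443505/((1639674*(-1/1683427))) + 364491/16591) = (3330 + 5*1) - (1443505/(-1639674/1683427) + 364491/16591) = (3330 + 5) - (1443505*(-1683427/1639674) + 364491/16591) = 3335 - (-2430035291635/1639674 + 364491/16591) = 3335 - 1*(-40316117877100351/27203831334) = 3335 + 40316117877100351/27203831334 = 40406842654599241/27203831334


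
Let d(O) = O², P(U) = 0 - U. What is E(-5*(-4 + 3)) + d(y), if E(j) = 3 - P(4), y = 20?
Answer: 407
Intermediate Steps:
P(U) = -U
E(j) = 7 (E(j) = 3 - (-1)*4 = 3 - 1*(-4) = 3 + 4 = 7)
E(-5*(-4 + 3)) + d(y) = 7 + 20² = 7 + 400 = 407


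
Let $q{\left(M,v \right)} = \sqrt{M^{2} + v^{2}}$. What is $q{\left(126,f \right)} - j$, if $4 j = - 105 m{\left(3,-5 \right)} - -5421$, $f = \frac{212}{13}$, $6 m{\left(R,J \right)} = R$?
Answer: $- \frac{10737}{8} + \frac{2 \sqrt{681997}}{13} \approx -1215.1$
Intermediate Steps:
$m{\left(R,J \right)} = \frac{R}{6}$
$f = \frac{212}{13}$ ($f = 212 \cdot \frac{1}{13} = \frac{212}{13} \approx 16.308$)
$j = \frac{10737}{8}$ ($j = \frac{- 105 \cdot \frac{1}{6} \cdot 3 - -5421}{4} = \frac{\left(-105\right) \frac{1}{2} + 5421}{4} = \frac{- \frac{105}{2} + 5421}{4} = \frac{1}{4} \cdot \frac{10737}{2} = \frac{10737}{8} \approx 1342.1$)
$q{\left(126,f \right)} - j = \sqrt{126^{2} + \left(\frac{212}{13}\right)^{2}} - \frac{10737}{8} = \sqrt{15876 + \frac{44944}{169}} - \frac{10737}{8} = \sqrt{\frac{2727988}{169}} - \frac{10737}{8} = \frac{2 \sqrt{681997}}{13} - \frac{10737}{8} = - \frac{10737}{8} + \frac{2 \sqrt{681997}}{13}$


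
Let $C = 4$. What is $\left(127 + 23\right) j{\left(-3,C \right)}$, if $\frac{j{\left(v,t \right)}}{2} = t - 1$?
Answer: $900$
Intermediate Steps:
$j{\left(v,t \right)} = -2 + 2 t$ ($j{\left(v,t \right)} = 2 \left(t - 1\right) = 2 \left(-1 + t\right) = -2 + 2 t$)
$\left(127 + 23\right) j{\left(-3,C \right)} = \left(127 + 23\right) \left(-2 + 2 \cdot 4\right) = 150 \left(-2 + 8\right) = 150 \cdot 6 = 900$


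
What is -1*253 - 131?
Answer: -384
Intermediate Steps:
-1*253 - 131 = -253 - 131 = -384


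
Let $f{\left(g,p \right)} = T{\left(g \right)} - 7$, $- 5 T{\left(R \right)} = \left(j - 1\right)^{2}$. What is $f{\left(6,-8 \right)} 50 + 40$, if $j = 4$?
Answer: $-400$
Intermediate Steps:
$T{\left(R \right)} = - \frac{9}{5}$ ($T{\left(R \right)} = - \frac{\left(4 - 1\right)^{2}}{5} = - \frac{3^{2}}{5} = \left(- \frac{1}{5}\right) 9 = - \frac{9}{5}$)
$f{\left(g,p \right)} = - \frac{44}{5}$ ($f{\left(g,p \right)} = - \frac{9}{5} - 7 = - \frac{44}{5}$)
$f{\left(6,-8 \right)} 50 + 40 = \left(- \frac{44}{5}\right) 50 + 40 = -440 + 40 = -400$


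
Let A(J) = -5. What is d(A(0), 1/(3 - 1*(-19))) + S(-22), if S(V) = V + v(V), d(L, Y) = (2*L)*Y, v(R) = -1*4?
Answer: -291/11 ≈ -26.455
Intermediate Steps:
v(R) = -4
d(L, Y) = 2*L*Y
S(V) = -4 + V (S(V) = V - 4 = -4 + V)
d(A(0), 1/(3 - 1*(-19))) + S(-22) = 2*(-5)/(3 - 1*(-19)) + (-4 - 22) = 2*(-5)/(3 + 19) - 26 = 2*(-5)/22 - 26 = 2*(-5)*(1/22) - 26 = -5/11 - 26 = -291/11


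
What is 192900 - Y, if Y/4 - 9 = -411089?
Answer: 1837220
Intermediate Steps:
Y = -1644320 (Y = 36 + 4*(-411089) = 36 - 1644356 = -1644320)
192900 - Y = 192900 - 1*(-1644320) = 192900 + 1644320 = 1837220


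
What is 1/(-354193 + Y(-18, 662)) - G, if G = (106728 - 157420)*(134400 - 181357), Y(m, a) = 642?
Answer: -841573087810445/353551 ≈ -2.3803e+9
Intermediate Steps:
G = 2380344244 (G = -50692*(-46957) = 2380344244)
1/(-354193 + Y(-18, 662)) - G = 1/(-354193 + 642) - 1*2380344244 = 1/(-353551) - 2380344244 = -1/353551 - 2380344244 = -841573087810445/353551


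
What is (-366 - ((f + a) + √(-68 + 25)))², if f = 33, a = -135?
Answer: (264 + I*√43)² ≈ 69653.0 + 3462.3*I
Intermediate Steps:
(-366 - ((f + a) + √(-68 + 25)))² = (-366 - ((33 - 135) + √(-68 + 25)))² = (-366 - (-102 + √(-43)))² = (-366 - (-102 + I*√43))² = (-366 + (102 - I*√43))² = (-264 - I*√43)²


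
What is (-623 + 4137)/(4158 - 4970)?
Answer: -251/58 ≈ -4.3276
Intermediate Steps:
(-623 + 4137)/(4158 - 4970) = 3514/(-812) = 3514*(-1/812) = -251/58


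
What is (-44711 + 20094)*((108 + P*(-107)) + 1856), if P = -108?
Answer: -332821840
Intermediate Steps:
(-44711 + 20094)*((108 + P*(-107)) + 1856) = (-44711 + 20094)*((108 - 108*(-107)) + 1856) = -24617*((108 + 11556) + 1856) = -24617*(11664 + 1856) = -24617*13520 = -332821840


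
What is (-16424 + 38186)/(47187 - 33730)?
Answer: 21762/13457 ≈ 1.6172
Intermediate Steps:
(-16424 + 38186)/(47187 - 33730) = 21762/13457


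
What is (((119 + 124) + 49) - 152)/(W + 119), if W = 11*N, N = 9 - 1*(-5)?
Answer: 20/39 ≈ 0.51282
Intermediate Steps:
N = 14 (N = 9 + 5 = 14)
W = 154 (W = 11*14 = 154)
(((119 + 124) + 49) - 152)/(W + 119) = (((119 + 124) + 49) - 152)/(154 + 119) = ((243 + 49) - 152)/273 = (292 - 152)*(1/273) = 140*(1/273) = 20/39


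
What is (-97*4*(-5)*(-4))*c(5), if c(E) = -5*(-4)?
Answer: -155200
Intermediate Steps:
c(E) = 20
(-97*4*(-5)*(-4))*c(5) = -97*4*(-5)*(-4)*20 = -(-1940)*(-4)*20 = -97*80*20 = -7760*20 = -155200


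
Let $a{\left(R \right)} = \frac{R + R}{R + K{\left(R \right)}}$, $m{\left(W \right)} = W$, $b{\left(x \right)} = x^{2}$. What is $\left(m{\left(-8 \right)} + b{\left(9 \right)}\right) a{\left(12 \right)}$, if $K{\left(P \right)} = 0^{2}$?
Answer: $146$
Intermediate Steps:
$K{\left(P \right)} = 0$
$a{\left(R \right)} = 2$ ($a{\left(R \right)} = \frac{R + R}{R + 0} = \frac{2 R}{R} = 2$)
$\left(m{\left(-8 \right)} + b{\left(9 \right)}\right) a{\left(12 \right)} = \left(-8 + 9^{2}\right) 2 = \left(-8 + 81\right) 2 = 73 \cdot 2 = 146$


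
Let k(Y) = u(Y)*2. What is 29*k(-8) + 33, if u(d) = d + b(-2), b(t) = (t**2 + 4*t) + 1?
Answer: -605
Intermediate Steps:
b(t) = 1 + t**2 + 4*t
u(d) = -3 + d (u(d) = d + (1 + (-2)**2 + 4*(-2)) = d + (1 + 4 - 8) = d - 3 = -3 + d)
k(Y) = -6 + 2*Y (k(Y) = (-3 + Y)*2 = -6 + 2*Y)
29*k(-8) + 33 = 29*(-6 + 2*(-8)) + 33 = 29*(-6 - 16) + 33 = 29*(-22) + 33 = -638 + 33 = -605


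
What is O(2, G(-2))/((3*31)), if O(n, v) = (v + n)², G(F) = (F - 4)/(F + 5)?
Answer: 0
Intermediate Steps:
G(F) = (-4 + F)/(5 + F)
O(n, v) = (n + v)²
O(2, G(-2))/((3*31)) = (2 + (-4 - 2)/(5 - 2))²/((3*31)) = (2 - 6/3)²/93 = (2 + (⅓)*(-6))²*(1/93) = (2 - 2)²*(1/93) = 0²*(1/93) = 0*(1/93) = 0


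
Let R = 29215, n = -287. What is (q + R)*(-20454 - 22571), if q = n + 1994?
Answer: -1330419050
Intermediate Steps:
q = 1707 (q = -287 + 1994 = 1707)
(q + R)*(-20454 - 22571) = (1707 + 29215)*(-20454 - 22571) = 30922*(-43025) = -1330419050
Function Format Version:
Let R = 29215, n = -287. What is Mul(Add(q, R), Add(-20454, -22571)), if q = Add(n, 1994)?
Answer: -1330419050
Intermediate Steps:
q = 1707 (q = Add(-287, 1994) = 1707)
Mul(Add(q, R), Add(-20454, -22571)) = Mul(Add(1707, 29215), Add(-20454, -22571)) = Mul(30922, -43025) = -1330419050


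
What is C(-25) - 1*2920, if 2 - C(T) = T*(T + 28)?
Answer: -2843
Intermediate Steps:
C(T) = 2 - T*(28 + T) (C(T) = 2 - T*(T + 28) = 2 - T*(28 + T))
C(-25) - 1*2920 = (2 - 1*(-25)² - 28*(-25)) - 1*2920 = (2 - 1*625 + 700) - 2920 = (2 - 625 + 700) - 2920 = 77 - 2920 = -2843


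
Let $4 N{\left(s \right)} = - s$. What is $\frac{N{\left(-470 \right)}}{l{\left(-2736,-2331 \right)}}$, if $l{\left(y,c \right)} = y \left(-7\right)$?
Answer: $\frac{235}{38304} \approx 0.0061351$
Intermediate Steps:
$N{\left(s \right)} = - \frac{s}{4}$ ($N{\left(s \right)} = \frac{\left(-1\right) s}{4} = - \frac{s}{4}$)
$l{\left(y,c \right)} = - 7 y$
$\frac{N{\left(-470 \right)}}{l{\left(-2736,-2331 \right)}} = \frac{\left(- \frac{1}{4}\right) \left(-470\right)}{\left(-7\right) \left(-2736\right)} = \frac{235}{2 \cdot 19152} = \frac{235}{2} \cdot \frac{1}{19152} = \frac{235}{38304}$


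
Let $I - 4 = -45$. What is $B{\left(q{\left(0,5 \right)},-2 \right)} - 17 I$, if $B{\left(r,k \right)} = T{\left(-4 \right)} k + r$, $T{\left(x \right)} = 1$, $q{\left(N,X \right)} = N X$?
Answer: $695$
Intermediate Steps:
$I = -41$ ($I = 4 - 45 = -41$)
$B{\left(r,k \right)} = k + r$ ($B{\left(r,k \right)} = 1 k + r = k + r$)
$B{\left(q{\left(0,5 \right)},-2 \right)} - 17 I = \left(-2 + 0 \cdot 5\right) - -697 = \left(-2 + 0\right) + 697 = -2 + 697 = 695$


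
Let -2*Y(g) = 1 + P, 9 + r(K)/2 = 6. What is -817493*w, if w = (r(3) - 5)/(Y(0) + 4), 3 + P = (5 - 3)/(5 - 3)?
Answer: 17984846/9 ≈ 1.9983e+6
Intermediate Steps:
r(K) = -6 (r(K) = -18 + 2*6 = -18 + 12 = -6)
P = -2 (P = -3 + (5 - 3)/(5 - 3) = -3 + 2/2 = -3 + 2*(1/2) = -3 + 1 = -2)
Y(g) = 1/2 (Y(g) = -(1 - 2)/2 = -1/2*(-1) = 1/2)
w = -22/9 (w = (-6 - 5)/(1/2 + 4) = -11/9/2 = -11*2/9 = -22/9 ≈ -2.4444)
-817493*w = -817493*(-22/9) = 17984846/9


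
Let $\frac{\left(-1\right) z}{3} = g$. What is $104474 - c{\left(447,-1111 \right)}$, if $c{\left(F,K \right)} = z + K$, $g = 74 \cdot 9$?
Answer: $107583$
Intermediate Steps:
$g = 666$
$z = -1998$ ($z = \left(-3\right) 666 = -1998$)
$c{\left(F,K \right)} = -1998 + K$
$104474 - c{\left(447,-1111 \right)} = 104474 - \left(-1998 - 1111\right) = 104474 - -3109 = 104474 + 3109 = 107583$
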